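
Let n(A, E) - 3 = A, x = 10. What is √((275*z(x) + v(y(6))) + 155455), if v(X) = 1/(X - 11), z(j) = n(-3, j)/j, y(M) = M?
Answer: √3886370/5 ≈ 394.28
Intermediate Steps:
n(A, E) = 3 + A
z(j) = 0 (z(j) = (3 - 3)/j = 0/j = 0)
v(X) = 1/(-11 + X)
√((275*z(x) + v(y(6))) + 155455) = √((275*0 + 1/(-11 + 6)) + 155455) = √((0 + 1/(-5)) + 155455) = √((0 - ⅕) + 155455) = √(-⅕ + 155455) = √(777274/5) = √3886370/5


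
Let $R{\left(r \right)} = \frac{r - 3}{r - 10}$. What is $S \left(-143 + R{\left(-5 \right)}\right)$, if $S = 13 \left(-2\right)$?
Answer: $\frac{55562}{15} \approx 3704.1$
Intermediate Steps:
$S = -26$
$R{\left(r \right)} = \frac{-3 + r}{-10 + r}$ ($R{\left(r \right)} = \frac{r - 3}{-10 + r} = \frac{-3 + r}{-10 + r}$)
$S \left(-143 + R{\left(-5 \right)}\right) = - 26 \left(-143 + \frac{-3 - 5}{-10 - 5}\right) = - 26 \left(-143 + \frac{1}{-15} \left(-8\right)\right) = - 26 \left(-143 - - \frac{8}{15}\right) = - 26 \left(-143 + \frac{8}{15}\right) = \left(-26\right) \left(- \frac{2137}{15}\right) = \frac{55562}{15}$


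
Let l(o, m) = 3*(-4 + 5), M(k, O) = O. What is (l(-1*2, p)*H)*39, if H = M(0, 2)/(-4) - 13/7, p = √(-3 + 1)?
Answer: -3861/14 ≈ -275.79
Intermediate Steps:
p = I*√2 (p = √(-2) = I*√2 ≈ 1.4142*I)
l(o, m) = 3 (l(o, m) = 3*1 = 3)
H = -33/14 (H = 2/(-4) - 13/7 = 2*(-¼) - 13*⅐ = -½ - 13/7 = -33/14 ≈ -2.3571)
(l(-1*2, p)*H)*39 = (3*(-33/14))*39 = -99/14*39 = -3861/14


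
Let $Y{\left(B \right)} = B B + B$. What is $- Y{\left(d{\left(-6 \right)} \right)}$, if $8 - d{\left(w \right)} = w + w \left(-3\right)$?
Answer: $-12$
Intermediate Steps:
$d{\left(w \right)} = 8 + 2 w$ ($d{\left(w \right)} = 8 - \left(w + w \left(-3\right)\right) = 8 - \left(w - 3 w\right) = 8 - - 2 w = 8 + 2 w$)
$Y{\left(B \right)} = B + B^{2}$ ($Y{\left(B \right)} = B^{2} + B = B + B^{2}$)
$- Y{\left(d{\left(-6 \right)} \right)} = - \left(8 + 2 \left(-6\right)\right) \left(1 + \left(8 + 2 \left(-6\right)\right)\right) = - \left(8 - 12\right) \left(1 + \left(8 - 12\right)\right) = - \left(-4\right) \left(1 - 4\right) = - \left(-4\right) \left(-3\right) = \left(-1\right) 12 = -12$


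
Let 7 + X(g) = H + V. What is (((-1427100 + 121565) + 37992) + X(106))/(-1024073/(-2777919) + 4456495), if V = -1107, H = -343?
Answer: -1762589605500/6189891578989 ≈ -0.28475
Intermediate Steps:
X(g) = -1457 (X(g) = -7 + (-343 - 1107) = -7 - 1450 = -1457)
(((-1427100 + 121565) + 37992) + X(106))/(-1024073/(-2777919) + 4456495) = (((-1427100 + 121565) + 37992) - 1457)/(-1024073/(-2777919) + 4456495) = ((-1305535 + 37992) - 1457)/(-1024073*(-1/2777919) + 4456495) = (-1267543 - 1457)/(1024073/2777919 + 4456495) = -1269000/12379783157978/2777919 = -1269000*2777919/12379783157978 = -1762589605500/6189891578989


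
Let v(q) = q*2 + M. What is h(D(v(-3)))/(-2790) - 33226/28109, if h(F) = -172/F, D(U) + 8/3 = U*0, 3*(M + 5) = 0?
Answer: -63009047/52282740 ≈ -1.2052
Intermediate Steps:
M = -5 (M = -5 + (⅓)*0 = -5 + 0 = -5)
v(q) = -5 + 2*q (v(q) = q*2 - 5 = 2*q - 5 = -5 + 2*q)
D(U) = -8/3 (D(U) = -8/3 + U*0 = -8/3 + 0 = -8/3)
h(D(v(-3)))/(-2790) - 33226/28109 = -172/(-8/3)/(-2790) - 33226/28109 = -172*(-3/8)*(-1/2790) - 33226*1/28109 = (129/2)*(-1/2790) - 33226/28109 = -43/1860 - 33226/28109 = -63009047/52282740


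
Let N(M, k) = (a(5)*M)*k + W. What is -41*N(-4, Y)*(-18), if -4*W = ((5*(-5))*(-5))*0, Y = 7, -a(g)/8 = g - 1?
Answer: 661248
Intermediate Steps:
a(g) = 8 - 8*g (a(g) = -8*(g - 1) = -8*(-1 + g) = 8 - 8*g)
W = 0 (W = -(5*(-5))*(-5)*0/4 = -(-25*(-5))*0/4 = -125*0/4 = -1/4*0 = 0)
N(M, k) = -32*M*k (N(M, k) = ((8 - 8*5)*M)*k + 0 = ((8 - 40)*M)*k + 0 = (-32*M)*k + 0 = -32*M*k + 0 = -32*M*k)
-41*N(-4, Y)*(-18) = -(-1312)*(-4)*7*(-18) = -41*896*(-18) = -36736*(-18) = 661248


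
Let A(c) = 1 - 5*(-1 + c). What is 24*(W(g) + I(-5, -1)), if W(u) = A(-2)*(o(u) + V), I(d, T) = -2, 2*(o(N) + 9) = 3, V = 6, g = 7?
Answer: -624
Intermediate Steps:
o(N) = -15/2 (o(N) = -9 + (½)*3 = -9 + 3/2 = -15/2)
A(c) = 6 - 5*c (A(c) = 1 + (5 - 5*c) = 6 - 5*c)
W(u) = -24 (W(u) = (6 - 5*(-2))*(-15/2 + 6) = (6 + 10)*(-3/2) = 16*(-3/2) = -24)
24*(W(g) + I(-5, -1)) = 24*(-24 - 2) = 24*(-26) = -624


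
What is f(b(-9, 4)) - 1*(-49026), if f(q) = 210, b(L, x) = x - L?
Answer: 49236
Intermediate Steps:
f(b(-9, 4)) - 1*(-49026) = 210 - 1*(-49026) = 210 + 49026 = 49236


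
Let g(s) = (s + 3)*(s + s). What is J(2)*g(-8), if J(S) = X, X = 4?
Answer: 320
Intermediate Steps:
g(s) = 2*s*(3 + s) (g(s) = (3 + s)*(2*s) = 2*s*(3 + s))
J(S) = 4
J(2)*g(-8) = 4*(2*(-8)*(3 - 8)) = 4*(2*(-8)*(-5)) = 4*80 = 320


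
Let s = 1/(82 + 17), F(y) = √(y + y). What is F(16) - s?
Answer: -1/99 + 4*√2 ≈ 5.6468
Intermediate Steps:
F(y) = √2*√y (F(y) = √(2*y) = √2*√y)
s = 1/99 ≈ 0.010101
F(16) - s = √2*√16 - 1*1/99 = √2*4 - 1/99 = 4*√2 - 1/99 = -1/99 + 4*√2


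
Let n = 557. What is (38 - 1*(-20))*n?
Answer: 32306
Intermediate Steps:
(38 - 1*(-20))*n = (38 - 1*(-20))*557 = (38 + 20)*557 = 58*557 = 32306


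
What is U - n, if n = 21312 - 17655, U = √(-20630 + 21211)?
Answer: -3657 + √581 ≈ -3632.9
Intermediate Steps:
U = √581 ≈ 24.104
n = 3657
U - n = √581 - 1*3657 = √581 - 3657 = -3657 + √581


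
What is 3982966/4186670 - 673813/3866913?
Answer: 6290375165624/8094744324855 ≈ 0.77709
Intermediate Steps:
3982966/4186670 - 673813/3866913 = 3982966*(1/4186670) - 673813*1/3866913 = 1991483/2093335 - 673813/3866913 = 6290375165624/8094744324855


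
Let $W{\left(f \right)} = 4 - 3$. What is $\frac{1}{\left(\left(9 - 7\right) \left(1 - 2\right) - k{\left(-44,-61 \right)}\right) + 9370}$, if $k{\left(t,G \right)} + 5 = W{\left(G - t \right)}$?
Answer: $\frac{1}{9372} \approx 0.0001067$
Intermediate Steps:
$W{\left(f \right)} = 1$
$k{\left(t,G \right)} = -4$ ($k{\left(t,G \right)} = -5 + 1 = -4$)
$\frac{1}{\left(\left(9 - 7\right) \left(1 - 2\right) - k{\left(-44,-61 \right)}\right) + 9370} = \frac{1}{\left(\left(9 - 7\right) \left(1 - 2\right) - -4\right) + 9370} = \frac{1}{\left(2 \left(1 - 2\right) + 4\right) + 9370} = \frac{1}{\left(2 \left(-1\right) + 4\right) + 9370} = \frac{1}{\left(-2 + 4\right) + 9370} = \frac{1}{2 + 9370} = \frac{1}{9372}$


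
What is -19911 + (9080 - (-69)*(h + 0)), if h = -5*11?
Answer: -14626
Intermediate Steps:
h = -55
-19911 + (9080 - (-69)*(h + 0)) = -19911 + (9080 - (-69)*(-55 + 0)) = -19911 + (9080 - (-69)*(-55)) = -19911 + (9080 - 1*3795) = -19911 + (9080 - 3795) = -19911 + 5285 = -14626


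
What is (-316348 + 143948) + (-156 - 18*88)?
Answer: -174140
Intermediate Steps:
(-316348 + 143948) + (-156 - 18*88) = -172400 + (-156 - 1584) = -172400 - 1740 = -174140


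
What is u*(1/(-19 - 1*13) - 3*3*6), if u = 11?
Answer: -19019/32 ≈ -594.34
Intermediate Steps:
u*(1/(-19 - 1*13) - 3*3*6) = 11*(1/(-19 - 1*13) - 3*3*6) = 11*(1/(-19 - 13) - 9*6) = 11*(1/(-32) - 54) = 11*(-1/32 - 54) = 11*(-1729/32) = -19019/32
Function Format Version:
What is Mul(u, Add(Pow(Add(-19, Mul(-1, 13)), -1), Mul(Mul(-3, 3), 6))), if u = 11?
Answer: Rational(-19019, 32) ≈ -594.34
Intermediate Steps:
Mul(u, Add(Pow(Add(-19, Mul(-1, 13)), -1), Mul(Mul(-3, 3), 6))) = Mul(11, Add(Pow(Add(-19, Mul(-1, 13)), -1), Mul(Mul(-3, 3), 6))) = Mul(11, Add(Pow(Add(-19, -13), -1), Mul(-9, 6))) = Mul(11, Add(Pow(-32, -1), -54)) = Mul(11, Add(Rational(-1, 32), -54)) = Mul(11, Rational(-1729, 32)) = Rational(-19019, 32)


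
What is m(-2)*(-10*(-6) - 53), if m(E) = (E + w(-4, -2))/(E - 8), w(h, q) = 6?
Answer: -14/5 ≈ -2.8000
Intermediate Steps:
m(E) = (6 + E)/(-8 + E) (m(E) = (E + 6)/(E - 8) = (6 + E)/(-8 + E))
m(-2)*(-10*(-6) - 53) = ((6 - 2)/(-8 - 2))*(-10*(-6) - 53) = (4/(-10))*(60 - 53) = -⅒*4*7 = -⅖*7 = -14/5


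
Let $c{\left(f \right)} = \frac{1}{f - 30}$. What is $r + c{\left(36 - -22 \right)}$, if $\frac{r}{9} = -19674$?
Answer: $- \frac{4957847}{28} \approx -1.7707 \cdot 10^{5}$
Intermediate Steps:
$c{\left(f \right)} = \frac{1}{-30 + f}$
$r = -177066$ ($r = 9 \left(-19674\right) = -177066$)
$r + c{\left(36 - -22 \right)} = -177066 + \frac{1}{-30 + \left(36 - -22\right)} = -177066 + \frac{1}{-30 + \left(36 + 22\right)} = -177066 + \frac{1}{-30 + 58} = -177066 + \frac{1}{28} = - \frac{4957847}{28}$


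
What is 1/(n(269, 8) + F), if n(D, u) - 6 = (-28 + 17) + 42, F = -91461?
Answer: -1/91424 ≈ -1.0938e-5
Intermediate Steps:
n(D, u) = 37 (n(D, u) = 6 + ((-28 + 17) + 42) = 6 + (-11 + 42) = 6 + 31 = 37)
1/(n(269, 8) + F) = 1/(37 - 91461) = 1/(-91424) = -1/91424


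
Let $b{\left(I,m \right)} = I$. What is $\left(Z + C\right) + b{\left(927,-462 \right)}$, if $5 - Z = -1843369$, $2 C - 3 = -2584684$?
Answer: $\frac{1103921}{2} \approx 5.5196 \cdot 10^{5}$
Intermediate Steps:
$C = - \frac{2584681}{2}$ ($C = \frac{3}{2} + \frac{1}{2} \left(-2584684\right) = \frac{3}{2} - 1292342 = - \frac{2584681}{2} \approx -1.2923 \cdot 10^{6}$)
$Z = 1843374$ ($Z = 5 - -1843369 = 5 + 1843369 = 1843374$)
$\left(Z + C\right) + b{\left(927,-462 \right)} = \left(1843374 - \frac{2584681}{2}\right) + 927 = \frac{1102067}{2} + 927 = \frac{1103921}{2}$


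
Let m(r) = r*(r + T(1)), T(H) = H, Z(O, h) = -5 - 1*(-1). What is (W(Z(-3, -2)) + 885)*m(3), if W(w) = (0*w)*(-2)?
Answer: 10620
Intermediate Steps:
Z(O, h) = -4 (Z(O, h) = -5 + 1 = -4)
W(w) = 0 (W(w) = 0*(-2) = 0)
m(r) = r*(1 + r) (m(r) = r*(r + 1) = r*(1 + r))
(W(Z(-3, -2)) + 885)*m(3) = (0 + 885)*(3*(1 + 3)) = 885*(3*4) = 885*12 = 10620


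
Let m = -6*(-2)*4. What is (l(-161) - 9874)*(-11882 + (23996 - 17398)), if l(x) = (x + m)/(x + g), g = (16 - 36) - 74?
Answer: 13303827988/255 ≈ 5.2172e+7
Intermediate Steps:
m = 48 (m = 12*4 = 48)
g = -94 (g = -20 - 74 = -94)
l(x) = (48 + x)/(-94 + x) (l(x) = (x + 48)/(x - 94) = (48 + x)/(-94 + x))
(l(-161) - 9874)*(-11882 + (23996 - 17398)) = ((48 - 161)/(-94 - 161) - 9874)*(-11882 + (23996 - 17398)) = (-113/(-255) - 9874)*(-11882 + 6598) = (-1/255*(-113) - 9874)*(-5284) = (113/255 - 9874)*(-5284) = -2517757/255*(-5284) = 13303827988/255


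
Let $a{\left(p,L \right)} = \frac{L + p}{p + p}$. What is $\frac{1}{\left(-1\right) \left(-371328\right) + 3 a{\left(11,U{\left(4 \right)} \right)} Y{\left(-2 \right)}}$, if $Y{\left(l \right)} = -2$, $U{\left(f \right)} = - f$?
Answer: $\frac{11}{4084587} \approx 2.6931 \cdot 10^{-6}$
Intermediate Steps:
$a{\left(p,L \right)} = \frac{L + p}{2 p}$
$\frac{1}{\left(-1\right) \left(-371328\right) + 3 a{\left(11,U{\left(4 \right)} \right)} Y{\left(-2 \right)}} = \frac{1}{\left(-1\right) \left(-371328\right) + 3 \frac{\left(-1\right) 4 + 11}{2 \cdot 11} \left(-2\right)} = \frac{1}{371328 + 3 \cdot \frac{1}{2} \cdot \frac{1}{11} \left(-4 + 11\right) \left(-2\right)} = \frac{1}{371328 + 3 \cdot \frac{1}{2} \cdot \frac{1}{11} \cdot 7 \left(-2\right)} = \frac{1}{371328 + 3 \cdot \frac{7}{22} \left(-2\right)} = \frac{1}{371328 + \frac{21}{22} \left(-2\right)} = \frac{1}{371328 - \frac{21}{11}} = \frac{1}{\frac{4084587}{11}} = \frac{11}{4084587}$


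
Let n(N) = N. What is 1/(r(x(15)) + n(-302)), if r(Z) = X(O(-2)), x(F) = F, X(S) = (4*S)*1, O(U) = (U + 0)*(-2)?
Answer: -1/286 ≈ -0.0034965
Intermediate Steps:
O(U) = -2*U (O(U) = U*(-2) = -2*U)
X(S) = 4*S
r(Z) = 16 (r(Z) = 4*(-2*(-2)) = 4*4 = 16)
1/(r(x(15)) + n(-302)) = 1/(16 - 302) = 1/(-286) = -1/286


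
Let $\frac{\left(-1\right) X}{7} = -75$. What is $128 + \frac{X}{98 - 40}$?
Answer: $\frac{7949}{58} \approx 137.05$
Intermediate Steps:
$X = 525$ ($X = \left(-7\right) \left(-75\right) = 525$)
$128 + \frac{X}{98 - 40} = 128 + \frac{1}{98 - 40} \cdot 525 = 128 + \frac{1}{58} \cdot 525 = 128 + \frac{525}{58} = \frac{7949}{58}$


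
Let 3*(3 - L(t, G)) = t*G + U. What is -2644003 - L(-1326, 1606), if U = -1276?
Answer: -10062850/3 ≈ -3.3543e+6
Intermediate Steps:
L(t, G) = 1285/3 - G*t/3 (L(t, G) = 3 - (t*G - 1276)/3 = 3 - (G*t - 1276)/3 = 3 - (-1276 + G*t)/3 = 3 + (1276/3 - G*t/3) = 1285/3 - G*t/3)
-2644003 - L(-1326, 1606) = -2644003 - (1285/3 - 1/3*1606*(-1326)) = -2644003 - (1285/3 + 709852) = -2644003 - 1*2130841/3 = -2644003 - 2130841/3 = -10062850/3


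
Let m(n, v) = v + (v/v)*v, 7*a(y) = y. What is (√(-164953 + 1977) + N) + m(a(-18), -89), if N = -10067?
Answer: -10245 + 4*I*√10186 ≈ -10245.0 + 403.7*I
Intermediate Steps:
a(y) = y/7
m(n, v) = 2*v (m(n, v) = v + 1*v = v + v = 2*v)
(√(-164953 + 1977) + N) + m(a(-18), -89) = (√(-164953 + 1977) - 10067) + 2*(-89) = (√(-162976) - 10067) - 178 = (4*I*√10186 - 10067) - 178 = (-10067 + 4*I*√10186) - 178 = -10245 + 4*I*√10186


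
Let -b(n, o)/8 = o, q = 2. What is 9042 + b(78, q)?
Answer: 9026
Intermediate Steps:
b(n, o) = -8*o
9042 + b(78, q) = 9042 - 8*2 = 9042 - 16 = 9026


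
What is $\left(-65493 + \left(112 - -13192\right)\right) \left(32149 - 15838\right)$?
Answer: $-851254779$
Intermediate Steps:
$\left(-65493 + \left(112 - -13192\right)\right) \left(32149 - 15838\right) = \left(-65493 + \left(112 + 13192\right)\right) 16311 = \left(-65493 + 13304\right) 16311 = \left(-52189\right) 16311 = -851254779$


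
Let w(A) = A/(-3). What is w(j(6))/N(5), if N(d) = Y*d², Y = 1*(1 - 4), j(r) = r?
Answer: 2/75 ≈ 0.026667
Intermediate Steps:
w(A) = -A/3 (w(A) = A*(-⅓) = -A/3)
Y = -3 (Y = 1*(-3) = -3)
N(d) = -3*d²
w(j(6))/N(5) = (-⅓*6)/((-3*5²)) = -2/((-3*25)) = -2/(-75) = -2*(-1/75) = 2/75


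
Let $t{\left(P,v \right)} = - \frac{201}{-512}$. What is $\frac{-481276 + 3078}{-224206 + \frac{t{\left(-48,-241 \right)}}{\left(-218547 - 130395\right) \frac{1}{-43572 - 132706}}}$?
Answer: $\frac{14239007276032}{6676038045791} \approx 2.1329$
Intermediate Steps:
$t{\left(P,v \right)} = \frac{201}{512}$ ($t{\left(P,v \right)} = \left(-201\right) \left(- \frac{1}{512}\right) = \frac{201}{512}$)
$\frac{-481276 + 3078}{-224206 + \frac{t{\left(-48,-241 \right)}}{\left(-218547 - 130395\right) \frac{1}{-43572 - 132706}}} = \frac{-481276 + 3078}{-224206 + \frac{201}{512 \frac{-218547 - 130395}{-43572 - 132706}}} = - \frac{478198}{-224206 + \frac{201}{512 \left(- \frac{348942}{-176278}\right)}} = - \frac{478198}{-224206 + \frac{201}{512 \left(\left(-348942\right) \left(- \frac{1}{176278}\right)\right)}} = - \frac{478198}{-224206 + \frac{201}{512 \cdot \frac{174471}{88139}}} = - \frac{478198}{-224206 + \frac{201}{512} \cdot \frac{88139}{174471}} = - \frac{478198}{-224206 + \frac{5905313}{29776384}} = - \frac{478198}{- \frac{6676038045791}{29776384}} = \left(-478198\right) \left(- \frac{29776384}{6676038045791}\right) = \frac{14239007276032}{6676038045791}$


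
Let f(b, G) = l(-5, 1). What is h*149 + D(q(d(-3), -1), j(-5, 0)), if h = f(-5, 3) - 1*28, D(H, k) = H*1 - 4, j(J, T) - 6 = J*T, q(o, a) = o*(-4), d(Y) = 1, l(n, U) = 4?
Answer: -3584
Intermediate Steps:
f(b, G) = 4
q(o, a) = -4*o
j(J, T) = 6 + J*T
D(H, k) = -4 + H (D(H, k) = H - 4 = -4 + H)
h = -24 (h = 4 - 1*28 = 4 - 28 = -24)
h*149 + D(q(d(-3), -1), j(-5, 0)) = -24*149 + (-4 - 4*1) = -3576 + (-4 - 4) = -3576 - 8 = -3584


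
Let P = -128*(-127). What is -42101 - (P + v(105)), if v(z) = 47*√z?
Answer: -58357 - 47*√105 ≈ -58839.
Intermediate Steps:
P = 16256
-42101 - (P + v(105)) = -42101 - (16256 + 47*√105) = -42101 + (-16256 - 47*√105) = -58357 - 47*√105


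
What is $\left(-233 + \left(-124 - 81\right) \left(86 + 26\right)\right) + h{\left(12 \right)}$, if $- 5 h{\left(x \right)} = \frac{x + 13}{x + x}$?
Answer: $- \frac{556637}{24} \approx -23193.0$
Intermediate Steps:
$h{\left(x \right)} = - \frac{13 + x}{10 x}$ ($h{\left(x \right)} = - \frac{\left(x + 13\right) \frac{1}{x + x}}{5} = - \frac{\left(13 + x\right) \frac{1}{2 x}}{5} = - \frac{\frac{1}{2} \frac{1}{x} \left(13 + x\right)}{5} = - \frac{13 + x}{10 x}$)
$\left(-233 + \left(-124 - 81\right) \left(86 + 26\right)\right) + h{\left(12 \right)} = \left(-233 + \left(-124 - 81\right) \left(86 + 26\right)\right) + \frac{-13 - 12}{10 \cdot 12} = \left(-233 - 22960\right) + \frac{1}{10} \cdot \frac{1}{12} \left(-13 - 12\right) = \left(-233 - 22960\right) + \frac{1}{10} \cdot \frac{1}{12} \left(-25\right) = -23193 - \frac{5}{24} = - \frac{556637}{24}$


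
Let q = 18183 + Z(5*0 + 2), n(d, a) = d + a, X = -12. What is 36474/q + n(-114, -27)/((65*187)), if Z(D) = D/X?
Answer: 2644666143/1326074035 ≈ 1.9944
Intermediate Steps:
Z(D) = -D/12 (Z(D) = D/(-12) = D*(-1/12) = -D/12)
n(d, a) = a + d
q = 109097/6 (q = 18183 - (5*0 + 2)/12 = 18183 - (0 + 2)/12 = 18183 - 1/12*2 = 18183 - 1/6 = 109097/6 ≈ 18183.)
36474/q + n(-114, -27)/((65*187)) = 36474/(109097/6) + (-27 - 114)/((65*187)) = 36474*(6/109097) - 141/12155 = 218844/109097 - 141*1/12155 = 218844/109097 - 141/12155 = 2644666143/1326074035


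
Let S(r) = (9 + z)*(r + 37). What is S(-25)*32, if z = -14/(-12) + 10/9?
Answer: 12992/3 ≈ 4330.7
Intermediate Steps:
z = 41/18 (z = -14*(-1/12) + 10*(⅑) = 7/6 + 10/9 = 41/18 ≈ 2.2778)
S(r) = 7511/18 + 203*r/18 (S(r) = (9 + 41/18)*(r + 37) = 203*(37 + r)/18 = 7511/18 + 203*r/18)
S(-25)*32 = (7511/18 + (203/18)*(-25))*32 = (7511/18 - 5075/18)*32 = (406/3)*32 = 12992/3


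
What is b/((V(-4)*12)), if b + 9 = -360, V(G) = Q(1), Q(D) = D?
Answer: -123/4 ≈ -30.750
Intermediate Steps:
V(G) = 1
b = -369 (b = -9 - 360 = -369)
b/((V(-4)*12)) = -369/(1*12) = -369/12 = (1/12)*(-369) = -123/4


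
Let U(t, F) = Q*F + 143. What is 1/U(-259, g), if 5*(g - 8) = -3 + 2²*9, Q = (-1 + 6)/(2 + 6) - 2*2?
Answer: 40/3749 ≈ 0.010670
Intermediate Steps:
Q = -27/8 (Q = 5/8 - 4 = -27/8 ≈ -3.3750)
g = 73/5 (g = 8 + (-3 + 2²*9)/5 = 8 + (-3 + 4*9)/5 = 8 + (-3 + 36)/5 = 8 + (⅕)*33 = 8 + 33/5 = 73/5 ≈ 14.600)
U(t, F) = 143 - 27*F/8 (U(t, F) = -27*F/8 + 143 = 143 - 27*F/8)
1/U(-259, g) = 1/(143 - 27/8*73/5) = 1/(143 - 1971/40) = 1/(3749/40) = 40/3749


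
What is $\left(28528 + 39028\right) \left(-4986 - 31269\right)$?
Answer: $-2449242780$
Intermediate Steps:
$\left(28528 + 39028\right) \left(-4986 - 31269\right) = 67556 \left(-36255\right) = -2449242780$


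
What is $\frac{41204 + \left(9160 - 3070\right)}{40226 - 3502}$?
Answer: $\frac{23647}{18362} \approx 1.2878$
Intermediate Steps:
$\frac{41204 + \left(9160 - 3070\right)}{40226 - 3502} = \frac{41204 + \left(9160 - 3070\right)}{36724} = \left(41204 + 6090\right) \frac{1}{36724} = 47294 \cdot \frac{1}{36724} = \frac{23647}{18362}$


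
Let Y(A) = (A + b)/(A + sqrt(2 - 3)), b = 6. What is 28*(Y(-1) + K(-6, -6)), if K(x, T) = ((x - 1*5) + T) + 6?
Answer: -378 - 70*I ≈ -378.0 - 70.0*I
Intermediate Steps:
Y(A) = (6 + A)/(I + A) (Y(A) = (A + 6)/(A + sqrt(2 - 3)) = (6 + A)/(A + sqrt(-1)) = (6 + A)/(A + I) = (6 + A)/(I + A))
K(x, T) = 1 + T + x (K(x, T) = ((x - 5) + T) + 6 = ((-5 + x) + T) + 6 = (-5 + T + x) + 6 = 1 + T + x)
28*(Y(-1) + K(-6, -6)) = 28*((6 - 1)/(I - 1) + (1 - 6 - 6)) = 28*(5/(-1 + I) - 11) = 28*(((-1 - I)/2)*5 - 11) = 28*(5*(-1 - I)/2 - 11) = 28*(-11 + 5*(-1 - I)/2) = -308 + 70*(-1 - I)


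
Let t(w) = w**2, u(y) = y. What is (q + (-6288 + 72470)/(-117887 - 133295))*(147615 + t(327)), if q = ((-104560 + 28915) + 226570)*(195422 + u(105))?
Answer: 943385733677299396896/125591 ≈ 7.5116e+15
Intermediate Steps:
q = 29509912475 (q = ((-104560 + 28915) + 226570)*(195422 + 105) = (-75645 + 226570)*195527 = 150925*195527 = 29509912475)
(q + (-6288 + 72470)/(-117887 - 133295))*(147615 + t(327)) = (29509912475 + (-6288 + 72470)/(-117887 - 133295))*(147615 + 327**2) = (29509912475 + 66182/(-251182))*(147615 + 106929) = (29509912475 + 66182*(-1/251182))*254544 = (29509912475 - 33091/125591)*254544 = (3706179417614634/125591)*254544 = 943385733677299396896/125591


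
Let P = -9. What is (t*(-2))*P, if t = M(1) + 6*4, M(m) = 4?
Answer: 504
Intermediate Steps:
t = 28 (t = 4 + 6*4 = 4 + 24 = 28)
(t*(-2))*P = (28*(-2))*(-9) = -56*(-9) = 504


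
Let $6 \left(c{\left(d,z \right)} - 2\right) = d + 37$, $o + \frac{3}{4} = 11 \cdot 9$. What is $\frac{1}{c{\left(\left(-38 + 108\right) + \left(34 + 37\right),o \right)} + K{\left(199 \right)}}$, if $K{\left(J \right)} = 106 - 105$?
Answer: $\frac{3}{98} \approx 0.030612$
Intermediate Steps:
$K{\left(J \right)} = 1$
$o = \frac{393}{4}$ ($o = - \frac{3}{4} + 11 \cdot 9 = - \frac{3}{4} + 99 = \frac{393}{4} \approx 98.25$)
$c{\left(d,z \right)} = \frac{49}{6} + \frac{d}{6}$ ($c{\left(d,z \right)} = 2 + \frac{d + 37}{6} = 2 + \frac{37 + d}{6} = 2 + \left(\frac{37}{6} + \frac{d}{6}\right) = \frac{49}{6} + \frac{d}{6}$)
$\frac{1}{c{\left(\left(-38 + 108\right) + \left(34 + 37\right),o \right)} + K{\left(199 \right)}} = \frac{1}{\left(\frac{49}{6} + \frac{\left(-38 + 108\right) + \left(34 + 37\right)}{6}\right) + 1} = \frac{1}{\left(\frac{49}{6} + \frac{70 + 71}{6}\right) + 1} = \frac{1}{\left(\frac{49}{6} + \frac{1}{6} \cdot 141\right) + 1} = \frac{1}{\left(\frac{49}{6} + \frac{47}{2}\right) + 1} = \frac{1}{\frac{95}{3} + 1} = \frac{1}{\frac{98}{3}} = \frac{3}{98}$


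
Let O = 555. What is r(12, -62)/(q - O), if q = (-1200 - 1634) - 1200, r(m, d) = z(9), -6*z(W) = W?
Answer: 3/9178 ≈ 0.00032687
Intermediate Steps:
z(W) = -W/6
r(m, d) = -3/2 (r(m, d) = -⅙*9 = -3/2)
q = -4034 (q = -2834 - 1200 = -4034)
r(12, -62)/(q - O) = -3/(2*(-4034 - 1*555)) = -3/(2*(-4034 - 555)) = -3/2/(-4589) = -3/2*(-1/4589) = 3/9178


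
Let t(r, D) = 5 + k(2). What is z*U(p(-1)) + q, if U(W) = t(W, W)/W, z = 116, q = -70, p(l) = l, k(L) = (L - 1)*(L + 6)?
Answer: -1578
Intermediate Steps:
k(L) = (-1 + L)*(6 + L)
t(r, D) = 13 (t(r, D) = 5 + (-6 + 2² + 5*2) = 5 + (-6 + 4 + 10) = 5 + 8 = 13)
U(W) = 13/W
z*U(p(-1)) + q = 116*(13/(-1)) - 70 = 116*(13*(-1)) - 70 = 116*(-13) - 70 = -1508 - 70 = -1578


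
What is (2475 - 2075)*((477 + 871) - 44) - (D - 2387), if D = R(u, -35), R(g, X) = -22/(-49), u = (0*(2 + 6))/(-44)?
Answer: 25675341/49 ≈ 5.2399e+5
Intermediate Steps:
u = 0 (u = (0*8)*(-1/44) = 0*(-1/44) = 0)
R(g, X) = 22/49 (R(g, X) = -22*(-1/49) = 22/49)
D = 22/49 ≈ 0.44898
(2475 - 2075)*((477 + 871) - 44) - (D - 2387) = (2475 - 2075)*((477 + 871) - 44) - (22/49 - 2387) = 400*(1348 - 44) - 1*(-116941/49) = 400*1304 + 116941/49 = 521600 + 116941/49 = 25675341/49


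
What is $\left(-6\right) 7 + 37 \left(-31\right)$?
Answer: $-1189$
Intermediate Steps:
$\left(-6\right) 7 + 37 \left(-31\right) = -42 - 1147 = -1189$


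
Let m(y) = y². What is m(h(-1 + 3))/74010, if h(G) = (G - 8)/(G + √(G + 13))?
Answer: 114/1492535 - 24*√15/1492535 ≈ 1.4102e-5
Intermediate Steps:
h(G) = (-8 + G)/(G + √(13 + G))
m(h(-1 + 3))/74010 = ((-8 + (-1 + 3))/((-1 + 3) + √(13 + (-1 + 3))))²/74010 = ((-8 + 2)/(2 + √(13 + 2)))²*(1/74010) = (-6/(2 + √15))²*(1/74010) = (36/(2 + √15)²)*(1/74010) = 6/(12335*(2 + √15)²)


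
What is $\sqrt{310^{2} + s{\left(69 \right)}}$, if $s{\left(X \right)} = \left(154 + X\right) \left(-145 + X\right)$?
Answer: $4 \sqrt{4947} \approx 281.34$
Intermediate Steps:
$s{\left(X \right)} = \left(-145 + X\right) \left(154 + X\right)$
$\sqrt{310^{2} + s{\left(69 \right)}} = \sqrt{310^{2} + \left(-22330 + 69^{2} + 9 \cdot 69\right)} = \sqrt{96100 + \left(-22330 + 4761 + 621\right)} = \sqrt{96100 - 16948} = \sqrt{79152} = 4 \sqrt{4947}$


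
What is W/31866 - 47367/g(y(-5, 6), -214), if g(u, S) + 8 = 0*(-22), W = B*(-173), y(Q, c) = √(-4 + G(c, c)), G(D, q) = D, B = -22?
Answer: 754713635/127464 ≈ 5921.0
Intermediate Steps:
y(Q, c) = √(-4 + c)
W = 3806 (W = -22*(-173) = 3806)
g(u, S) = -8 (g(u, S) = -8 + 0*(-22) = -8 + 0 = -8)
W/31866 - 47367/g(y(-5, 6), -214) = 3806/31866 - 47367/(-8) = 3806*(1/31866) - 47367*(-⅛) = 1903/15933 + 47367/8 = 754713635/127464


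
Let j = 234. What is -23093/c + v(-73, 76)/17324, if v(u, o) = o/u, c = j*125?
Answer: -7301707909/9247767750 ≈ -0.78956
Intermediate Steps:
c = 29250 (c = 234*125 = 29250)
-23093/c + v(-73, 76)/17324 = -23093/29250 + (76/(-73))/17324 = -23093*1/29250 + (76*(-1/73))*(1/17324) = -23093/29250 - 76/73*1/17324 = -23093/29250 - 19/316163 = -7301707909/9247767750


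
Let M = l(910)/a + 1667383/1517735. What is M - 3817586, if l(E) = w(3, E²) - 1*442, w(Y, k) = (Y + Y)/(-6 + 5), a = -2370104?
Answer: -1716572180755744841/449648724305 ≈ -3.8176e+6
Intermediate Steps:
w(Y, k) = -2*Y (w(Y, k) = (2*Y)/(-1) = (2*Y)*(-1) = -2*Y)
l(E) = -448 (l(E) = -2*3 - 1*442 = -6 - 442 = -448)
M = 494068882889/449648724305 (M = -448/(-2370104) + 1667383/1517735 = -448*(-1/2370104) + 1667383*(1/1517735) = 56/296263 + 1667383/1517735 = 494068882889/449648724305 ≈ 1.0988)
M - 3817586 = 494068882889/449648724305 - 3817586 = -1716572180755744841/449648724305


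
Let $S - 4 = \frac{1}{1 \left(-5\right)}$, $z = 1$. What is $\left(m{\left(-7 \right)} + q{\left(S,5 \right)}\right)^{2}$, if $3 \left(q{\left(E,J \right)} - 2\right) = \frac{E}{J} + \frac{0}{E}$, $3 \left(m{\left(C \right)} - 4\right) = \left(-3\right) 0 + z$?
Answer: $\frac{244036}{5625} \approx 43.384$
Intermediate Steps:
$m{\left(C \right)} = \frac{13}{3}$ ($m{\left(C \right)} = 4 + \frac{\left(-3\right) 0 + 1}{3} = 4 + \frac{0 + 1}{3} = 4 + \frac{1}{3} \cdot 1 = 4 + \frac{1}{3} = \frac{13}{3}$)
$S = \frac{19}{5}$ ($S = 4 + \frac{1}{1 \left(-5\right)} = 4 + \frac{1}{-5} = 4 - \frac{1}{5} = \frac{19}{5} \approx 3.8$)
$q{\left(E,J \right)} = 2 + \frac{E}{3 J}$ ($q{\left(E,J \right)} = 2 + \frac{\frac{E}{J} + \frac{0}{E}}{3} = 2 + \frac{\frac{E}{J} + 0}{3} = 2 + \frac{E \frac{1}{J}}{3} = 2 + \frac{E}{3 J}$)
$\left(m{\left(-7 \right)} + q{\left(S,5 \right)}\right)^{2} = \left(\frac{13}{3} + \left(2 + \frac{1}{3} \cdot \frac{19}{5} \cdot \frac{1}{5}\right)\right)^{2} = \left(\frac{13}{3} + \left(2 + \frac{19}{75}\right)\right)^{2} = \left(\frac{13}{3} + \frac{169}{75}\right)^{2} = \left(\frac{494}{75}\right)^{2} = \frac{244036}{5625}$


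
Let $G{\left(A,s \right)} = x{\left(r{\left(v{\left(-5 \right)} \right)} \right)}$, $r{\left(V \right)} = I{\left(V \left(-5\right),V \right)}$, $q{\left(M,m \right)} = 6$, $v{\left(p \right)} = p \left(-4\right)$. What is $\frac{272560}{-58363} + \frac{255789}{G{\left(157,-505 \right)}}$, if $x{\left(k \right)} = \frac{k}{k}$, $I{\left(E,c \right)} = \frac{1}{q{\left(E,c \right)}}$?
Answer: $\frac{14928340847}{58363} \approx 2.5578 \cdot 10^{5}$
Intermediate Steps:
$v{\left(p \right)} = - 4 p$
$I{\left(E,c \right)} = \frac{1}{6}$
$r{\left(V \right)} = \frac{1}{6}$
$x{\left(k \right)} = 1$
$G{\left(A,s \right)} = 1$
$\frac{272560}{-58363} + \frac{255789}{G{\left(157,-505 \right)}} = \frac{272560}{-58363} + \frac{255789}{1} = 272560 \left(- \frac{1}{58363}\right) + 255789 \cdot 1 = - \frac{272560}{58363} + 255789 = \frac{14928340847}{58363}$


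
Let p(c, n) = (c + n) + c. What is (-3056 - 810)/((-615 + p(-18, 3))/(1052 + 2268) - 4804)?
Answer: 1604390/1993741 ≈ 0.80471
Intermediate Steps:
p(c, n) = n + 2*c
(-3056 - 810)/((-615 + p(-18, 3))/(1052 + 2268) - 4804) = (-3056 - 810)/((-615 + (3 + 2*(-18)))/(1052 + 2268) - 4804) = -3866/((-615 + (3 - 36))/3320 - 4804) = -3866/((-615 - 33)*(1/3320) - 4804) = -3866/(-648*1/3320 - 4804) = -3866/(-81/415 - 4804) = -3866/(-1993741/415) = -3866*(-415/1993741) = 1604390/1993741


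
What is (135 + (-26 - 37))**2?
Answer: 5184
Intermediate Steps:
(135 + (-26 - 37))**2 = (135 - 63)**2 = 72**2 = 5184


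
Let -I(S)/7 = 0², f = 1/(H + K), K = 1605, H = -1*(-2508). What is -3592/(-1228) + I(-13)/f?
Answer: 898/307 ≈ 2.9251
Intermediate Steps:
H = 2508
f = 1/4113 (f = 1/(2508 + 1605) = 1/4113 ≈ 0.00024313)
I(S) = 0 (I(S) = -7*0² = -7*0 = 0)
-3592/(-1228) + I(-13)/f = -3592/(-1228) + 0/(1/4113) = -3592*(-1/1228) + 0*4113 = 898/307 + 0 = 898/307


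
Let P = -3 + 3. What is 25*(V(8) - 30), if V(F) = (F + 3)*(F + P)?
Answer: 1450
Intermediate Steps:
P = 0
V(F) = F*(3 + F) (V(F) = (F + 3)*(F + 0) = (3 + F)*F = F*(3 + F))
25*(V(8) - 30) = 25*(8*(3 + 8) - 30) = 25*(8*11 - 30) = 25*(88 - 30) = 25*58 = 1450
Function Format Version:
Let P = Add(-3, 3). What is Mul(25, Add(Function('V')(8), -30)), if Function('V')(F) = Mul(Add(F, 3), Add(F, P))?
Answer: 1450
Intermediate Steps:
P = 0
Function('V')(F) = Mul(F, Add(3, F)) (Function('V')(F) = Mul(Add(F, 3), Add(F, 0)) = Mul(Add(3, F), F) = Mul(F, Add(3, F)))
Mul(25, Add(Function('V')(8), -30)) = Mul(25, Add(Mul(8, Add(3, 8)), -30)) = Mul(25, Add(Mul(8, 11), -30)) = Mul(25, Add(88, -30)) = Mul(25, 58) = 1450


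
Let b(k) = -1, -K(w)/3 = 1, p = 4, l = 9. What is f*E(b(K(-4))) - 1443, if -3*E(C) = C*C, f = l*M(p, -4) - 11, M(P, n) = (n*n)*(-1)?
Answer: -4174/3 ≈ -1391.3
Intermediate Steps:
K(w) = -3 (K(w) = -3*1 = -3)
M(P, n) = -n**2 (M(P, n) = n**2*(-1) = -n**2)
f = -155 (f = 9*(-1*(-4)**2) - 11 = 9*(-1*16) - 11 = 9*(-16) - 11 = -144 - 11 = -155)
E(C) = -C**2/3 (E(C) = -C*C/3 = -C**2/3)
f*E(b(K(-4))) - 1443 = -(-155)*(-1)**2/3 - 1443 = -(-155)/3 - 1443 = -155*(-1/3) - 1443 = 155/3 - 1443 = -4174/3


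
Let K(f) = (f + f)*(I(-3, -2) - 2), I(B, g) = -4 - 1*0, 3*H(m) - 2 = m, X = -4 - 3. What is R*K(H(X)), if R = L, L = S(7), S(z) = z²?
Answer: 980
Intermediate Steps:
X = -7
H(m) = ⅔ + m/3
I(B, g) = -4 (I(B, g) = -4 + 0 = -4)
L = 49 (L = 7² = 49)
R = 49
K(f) = -12*f (K(f) = (f + f)*(-4 - 2) = (2*f)*(-6) = -12*f)
R*K(H(X)) = 49*(-12*(⅔ + (⅓)*(-7))) = 49*(-12*(⅔ - 7/3)) = 49*(-12*(-5/3)) = 49*20 = 980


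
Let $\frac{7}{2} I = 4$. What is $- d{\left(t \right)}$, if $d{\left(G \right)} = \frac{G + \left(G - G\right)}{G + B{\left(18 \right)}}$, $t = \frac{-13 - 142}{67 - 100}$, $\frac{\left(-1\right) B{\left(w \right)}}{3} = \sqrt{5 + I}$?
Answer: $\frac{168175}{253268} + \frac{15345 \sqrt{301}}{253268} \approx 1.7152$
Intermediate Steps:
$I = \frac{8}{7}$ ($I = \frac{2}{7} \cdot 4 = \frac{8}{7} \approx 1.1429$)
$B{\left(w \right)} = - \frac{3 \sqrt{301}}{7}$ ($B{\left(w \right)} = - 3 \sqrt{5 + \frac{8}{7}} = - 3 \sqrt{\frac{43}{7}} = - 3 \frac{\sqrt{301}}{7} = - \frac{3 \sqrt{301}}{7}$)
$t = \frac{155}{33}$ ($t = - \frac{155}{-33} = \left(-155\right) \left(- \frac{1}{33}\right) = \frac{155}{33} \approx 4.697$)
$d{\left(G \right)} = \frac{G}{G - \frac{3 \sqrt{301}}{7}}$ ($d{\left(G \right)} = \frac{G + \left(G - G\right)}{G - \frac{3 \sqrt{301}}{7}} = \frac{G + 0}{G - \frac{3 \sqrt{301}}{7}} = \frac{G}{G - \frac{3 \sqrt{301}}{7}}$)
$- d{\left(t \right)} = - \frac{7 \cdot 155}{33 \left(- 3 \sqrt{301} + 7 \cdot \frac{155}{33}\right)} = - \frac{7 \cdot 155}{33 \left(- 3 \sqrt{301} + \frac{1085}{33}\right)} = - \frac{7 \cdot 155}{33 \left(\frac{1085}{33} - 3 \sqrt{301}\right)} = - \frac{1085}{33 \left(\frac{1085}{33} - 3 \sqrt{301}\right)}$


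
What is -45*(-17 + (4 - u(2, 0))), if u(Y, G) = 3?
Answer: 720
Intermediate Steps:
-45*(-17 + (4 - u(2, 0))) = -45*(-17 + (4 - 1*3)) = -45*(-17 + (4 - 3)) = -45*(-17 + 1) = -45*(-16) = 720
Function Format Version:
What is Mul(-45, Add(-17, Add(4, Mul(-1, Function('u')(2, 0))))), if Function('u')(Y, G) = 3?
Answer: 720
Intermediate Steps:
Mul(-45, Add(-17, Add(4, Mul(-1, Function('u')(2, 0))))) = Mul(-45, Add(-17, Add(4, Mul(-1, 3)))) = Mul(-45, Add(-17, Add(4, -3))) = Mul(-45, Add(-17, 1)) = Mul(-45, -16) = 720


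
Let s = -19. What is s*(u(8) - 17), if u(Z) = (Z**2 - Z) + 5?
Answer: -836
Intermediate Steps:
u(Z) = 5 + Z**2 - Z
s*(u(8) - 17) = -19*((5 + 8**2 - 1*8) - 17) = -19*((5 + 64 - 8) - 17) = -19*(61 - 17) = -19*44 = -836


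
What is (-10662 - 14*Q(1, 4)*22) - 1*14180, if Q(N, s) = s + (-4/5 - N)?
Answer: -127598/5 ≈ -25520.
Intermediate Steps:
Q(N, s) = -⅘ + s - N (Q(N, s) = s + (-4*⅕ - N) = s + (-⅘ - N) = -⅘ + s - N)
(-10662 - 14*Q(1, 4)*22) - 1*14180 = (-10662 - 14*(-⅘ + 4 - 1*1)*22) - 1*14180 = (-10662 - 14*(-⅘ + 4 - 1)*22) - 14180 = (-10662 - 14*(11/5)*22) - 14180 = (-10662 - 154*22/5) - 14180 = (-10662 - 1*3388/5) - 14180 = (-10662 - 3388/5) - 14180 = -56698/5 - 14180 = -127598/5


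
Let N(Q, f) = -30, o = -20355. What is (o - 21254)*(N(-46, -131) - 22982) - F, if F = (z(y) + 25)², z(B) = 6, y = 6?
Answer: 957505347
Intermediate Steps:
F = 961 (F = (6 + 25)² = 31² = 961)
(o - 21254)*(N(-46, -131) - 22982) - F = (-20355 - 21254)*(-30 - 22982) - 1*961 = -41609*(-23012) - 961 = 957506308 - 961 = 957505347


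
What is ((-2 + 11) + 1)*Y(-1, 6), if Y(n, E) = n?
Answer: -10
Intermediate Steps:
((-2 + 11) + 1)*Y(-1, 6) = ((-2 + 11) + 1)*(-1) = (9 + 1)*(-1) = 10*(-1) = -10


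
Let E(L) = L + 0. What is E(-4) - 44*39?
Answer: -1720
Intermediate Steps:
E(L) = L
E(-4) - 44*39 = -4 - 44*39 = -4 - 1716 = -1720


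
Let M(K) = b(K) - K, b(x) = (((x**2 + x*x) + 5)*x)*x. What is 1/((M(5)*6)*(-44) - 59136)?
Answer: -1/420816 ≈ -2.3763e-6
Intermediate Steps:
b(x) = x**2*(5 + 2*x**2) (b(x) = (((x**2 + x**2) + 5)*x)*x = ((2*x**2 + 5)*x)*x = ((5 + 2*x**2)*x)*x = (x*(5 + 2*x**2))*x = x**2*(5 + 2*x**2))
M(K) = -K + K**2*(5 + 2*K**2) (M(K) = K**2*(5 + 2*K**2) - K = -K + K**2*(5 + 2*K**2))
1/((M(5)*6)*(-44) - 59136) = 1/(((5*(-1 + 5*(5 + 2*5**2)))*6)*(-44) - 59136) = 1/(((5*(-1 + 5*(5 + 2*25)))*6)*(-44) - 59136) = 1/(((5*(-1 + 5*(5 + 50)))*6)*(-44) - 59136) = 1/(((5*(-1 + 5*55))*6)*(-44) - 59136) = 1/(((5*(-1 + 275))*6)*(-44) - 59136) = 1/(((5*274)*6)*(-44) - 59136) = 1/((1370*6)*(-44) - 59136) = 1/(8220*(-44) - 59136) = 1/(-361680 - 59136) = 1/(-420816) = -1/420816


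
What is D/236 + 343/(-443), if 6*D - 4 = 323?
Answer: -113609/209096 ≈ -0.54333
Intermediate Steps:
D = 109/2 (D = ⅔ + (⅙)*323 = ⅔ + 323/6 = 109/2 ≈ 54.500)
D/236 + 343/(-443) = (109/2)/236 + 343/(-443) = (109/2)*(1/236) + 343*(-1/443) = 109/472 - 343/443 = -113609/209096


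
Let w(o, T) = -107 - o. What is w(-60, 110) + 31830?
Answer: 31783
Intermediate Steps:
w(-60, 110) + 31830 = (-107 - 1*(-60)) + 31830 = (-107 + 60) + 31830 = -47 + 31830 = 31783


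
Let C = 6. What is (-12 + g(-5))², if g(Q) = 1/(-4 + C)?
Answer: 529/4 ≈ 132.25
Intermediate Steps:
g(Q) = ½ (g(Q) = 1/(-4 + 6) = 1/2 = ½)
(-12 + g(-5))² = (-12 + ½)² = (-23/2)² = 529/4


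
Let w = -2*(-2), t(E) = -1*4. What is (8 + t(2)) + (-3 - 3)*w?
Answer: -20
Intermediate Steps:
t(E) = -4
w = 4
(8 + t(2)) + (-3 - 3)*w = (8 - 4) + (-3 - 3)*4 = 4 - 6*4 = 4 - 24 = -20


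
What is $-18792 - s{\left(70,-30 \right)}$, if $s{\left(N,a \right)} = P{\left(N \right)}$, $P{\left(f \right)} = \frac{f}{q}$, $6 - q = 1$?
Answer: $-18806$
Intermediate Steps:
$q = 5$ ($q = 6 - 1 = 5$)
$P{\left(f \right)} = \frac{f}{5}$
$s{\left(N,a \right)} = \frac{N}{5}$
$-18792 - s{\left(70,-30 \right)} = -18792 - \frac{1}{5} \cdot 70 = -18792 - 14 = -18806$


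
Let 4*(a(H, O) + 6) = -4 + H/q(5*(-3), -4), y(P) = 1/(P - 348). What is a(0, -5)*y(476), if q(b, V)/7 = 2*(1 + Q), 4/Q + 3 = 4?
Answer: -7/128 ≈ -0.054688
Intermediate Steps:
Q = 4 (Q = 4/(-3 + 4) = 4/1 = 4*1 = 4)
q(b, V) = 70 (q(b, V) = 7*(2*(1 + 4)) = 7*(2*5) = 7*10 = 70)
y(P) = 1/(-348 + P)
a(H, O) = -7 + H/280 (a(H, O) = -6 + (-4 + H/70)/4 = -6 + (-1 + H/280) = -7 + H/280)
a(0, -5)*y(476) = (-7 + (1/280)*0)/(-348 + 476) = (-7 + 0)/128 = -7*1/128 = -7/128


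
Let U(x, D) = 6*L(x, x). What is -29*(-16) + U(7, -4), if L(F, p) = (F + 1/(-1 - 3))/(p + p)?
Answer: 13073/28 ≈ 466.89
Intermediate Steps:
L(F, p) = (-1/4 + F)/(2*p) (L(F, p) = (F + 1/(-4))/((2*p)) = (F - 1/4)*(1/(2*p)) = (-1/4 + F)*(1/(2*p)) = (-1/4 + F)/(2*p))
U(x, D) = 3*(-1 + 4*x)/(4*x) (U(x, D) = 6*((-1 + 4*x)/(8*x)) = 3*(-1 + 4*x)/(4*x))
-29*(-16) + U(7, -4) = -29*(-16) + (3 - 3/4/7) = 464 + (3 - 3/4*1/7) = 464 + (3 - 3/28) = 464 + 81/28 = 13073/28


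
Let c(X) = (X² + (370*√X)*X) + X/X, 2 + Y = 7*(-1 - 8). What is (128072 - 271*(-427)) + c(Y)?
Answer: 248015 - 24050*I*√65 ≈ 2.4802e+5 - 1.939e+5*I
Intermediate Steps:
Y = -65 (Y = -2 + 7*(-1 - 8) = -2 + 7*(-9) = -2 - 63 = -65)
c(X) = 1 + X² + 370*X^(3/2) (c(X) = (X² + 370*X^(3/2)) + 1 = 1 + X² + 370*X^(3/2))
(128072 - 271*(-427)) + c(Y) = (128072 - 271*(-427)) + (1 + (-65)² + 370*(-65)^(3/2)) = (128072 - 1*(-115717)) + (1 + 4225 + 370*(-65*I*√65)) = (128072 + 115717) + (1 + 4225 - 24050*I*√65) = 243789 + (4226 - 24050*I*√65) = 248015 - 24050*I*√65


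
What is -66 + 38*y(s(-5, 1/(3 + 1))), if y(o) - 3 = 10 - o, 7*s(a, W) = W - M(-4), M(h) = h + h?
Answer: 5365/14 ≈ 383.21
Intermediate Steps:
M(h) = 2*h
s(a, W) = 8/7 + W/7 (s(a, W) = (W - 2*(-4))/7 = (W - 1*(-8))/7 = (W + 8)/7 = (8 + W)/7 = 8/7 + W/7)
y(o) = 13 - o (y(o) = 3 + (10 - o) = 13 - o)
-66 + 38*y(s(-5, 1/(3 + 1))) = -66 + 38*(13 - (8/7 + 1/(7*(3 + 1)))) = -66 + 38*(13 - (8/7 + (⅐)/4)) = -66 + 38*(13 - (8/7 + (⅐)*(¼))) = -66 + 38*(13 - (8/7 + 1/28)) = -66 + 38*(13 - 1*33/28) = -66 + 38*(13 - 33/28) = -66 + 38*(331/28) = -66 + 6289/14 = 5365/14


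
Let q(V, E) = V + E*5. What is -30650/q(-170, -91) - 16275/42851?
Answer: 52128451/1071275 ≈ 48.660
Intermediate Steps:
q(V, E) = V + 5*E
-30650/q(-170, -91) - 16275/42851 = -30650/(-170 + 5*(-91)) - 16275/42851 = -30650/(-170 - 455) - 16275*1/42851 = -30650/(-625) - 16275/42851 = -30650*(-1/625) - 16275/42851 = 1226/25 - 16275/42851 = 52128451/1071275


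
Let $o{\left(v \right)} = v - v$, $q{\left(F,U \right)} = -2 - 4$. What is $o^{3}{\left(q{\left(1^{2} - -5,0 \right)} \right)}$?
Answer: $0$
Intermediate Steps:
$q{\left(F,U \right)} = -6$
$o{\left(v \right)} = 0$
$o^{3}{\left(q{\left(1^{2} - -5,0 \right)} \right)} = 0^{3} = 0$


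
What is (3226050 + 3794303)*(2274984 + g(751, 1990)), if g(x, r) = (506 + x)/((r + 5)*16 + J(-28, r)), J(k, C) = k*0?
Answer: 169933472514633187/10640 ≈ 1.5971e+13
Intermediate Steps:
J(k, C) = 0
g(x, r) = (506 + x)/(80 + 16*r) (g(x, r) = (506 + x)/((r + 5)*16 + 0) = (506 + x)/((5 + r)*16 + 0) = (506 + x)/((80 + 16*r) + 0) = (506 + x)/(80 + 16*r))
(3226050 + 3794303)*(2274984 + g(751, 1990)) = (3226050 + 3794303)*(2274984 + (506 + 751)/(16*(5 + 1990))) = 7020353*(2274984 + (1/16)*1257/1995) = 7020353*(2274984 + (1/16)*(1/1995)*1257) = 7020353*(2274984 + 419/10640) = 7020353*(24205830179/10640) = 169933472514633187/10640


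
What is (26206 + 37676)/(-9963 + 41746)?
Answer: 63882/31783 ≈ 2.0099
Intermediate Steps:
(26206 + 37676)/(-9963 + 41746) = 63882/31783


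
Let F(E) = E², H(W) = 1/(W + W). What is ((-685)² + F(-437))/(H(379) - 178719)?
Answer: -500427052/135469001 ≈ -3.6940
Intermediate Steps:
H(W) = 1/(2*W)
((-685)² + F(-437))/(H(379) - 178719) = ((-685)² + (-437)²)/((½)/379 - 178719) = (469225 + 190969)/((½)*(1/379) - 178719) = 660194/(1/758 - 178719) = 660194/(-135469001/758) = 660194*(-758/135469001) = -500427052/135469001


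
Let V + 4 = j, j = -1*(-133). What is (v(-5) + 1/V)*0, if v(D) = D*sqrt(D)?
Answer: 0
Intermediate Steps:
j = 133
v(D) = D**(3/2)
V = 129 (V = -4 + 133 = 129)
(v(-5) + 1/V)*0 = ((-5)**(3/2) + 1/129)*0 = (-5*I*sqrt(5) + 1/129)*0 = (1/129 - 5*I*sqrt(5))*0 = 0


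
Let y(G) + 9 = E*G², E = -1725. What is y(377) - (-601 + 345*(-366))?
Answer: -245045663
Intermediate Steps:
y(G) = -9 - 1725*G²
y(377) - (-601 + 345*(-366)) = (-9 - 1725*377²) - (-601 + 345*(-366)) = (-9 - 1725*142129) - (-601 - 126270) = (-9 - 245172525) - 1*(-126871) = -245172534 + 126871 = -245045663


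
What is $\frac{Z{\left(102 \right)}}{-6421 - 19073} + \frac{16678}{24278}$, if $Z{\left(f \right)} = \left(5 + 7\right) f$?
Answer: $\frac{32956055}{51578611} \approx 0.63895$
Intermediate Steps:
$Z{\left(f \right)} = 12 f$
$\frac{Z{\left(102 \right)}}{-6421 - 19073} + \frac{16678}{24278} = \frac{12 \cdot 102}{-6421 - 19073} + \frac{16678}{24278} = \frac{1224}{-6421 - 19073} + 16678 \cdot \frac{1}{24278} = \frac{1224}{-25494} + \frac{8339}{12139} = 1224 \left(- \frac{1}{25494}\right) + \frac{8339}{12139} = - \frac{204}{4249} + \frac{8339}{12139} = \frac{32956055}{51578611}$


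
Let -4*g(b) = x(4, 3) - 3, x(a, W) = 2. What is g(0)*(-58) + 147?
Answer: 265/2 ≈ 132.50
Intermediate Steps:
g(b) = ¼ (g(b) = -(2 - 3)/4 = -¼*(-1) = ¼)
g(0)*(-58) + 147 = (¼)*(-58) + 147 = -29/2 + 147 = 265/2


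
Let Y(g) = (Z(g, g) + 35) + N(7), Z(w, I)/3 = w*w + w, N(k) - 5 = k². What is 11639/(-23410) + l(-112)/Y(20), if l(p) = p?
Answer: -18322931/31580090 ≈ -0.58020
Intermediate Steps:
N(k) = 5 + k²
Z(w, I) = 3*w + 3*w² (Z(w, I) = 3*(w*w + w) = 3*(w² + w) = 3*(w + w²) = 3*w + 3*w²)
Y(g) = 89 + 3*g*(1 + g) (Y(g) = (3*g*(1 + g) + 35) + (5 + 7²) = (35 + 3*g*(1 + g)) + (5 + 49) = (35 + 3*g*(1 + g)) + 54 = 89 + 3*g*(1 + g))
11639/(-23410) + l(-112)/Y(20) = 11639/(-23410) - 112/(89 + 3*20*(1 + 20)) = 11639*(-1/23410) - 112/(89 + 3*20*21) = -11639/23410 - 112/(89 + 1260) = -11639/23410 - 112/1349 = -18322931/31580090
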